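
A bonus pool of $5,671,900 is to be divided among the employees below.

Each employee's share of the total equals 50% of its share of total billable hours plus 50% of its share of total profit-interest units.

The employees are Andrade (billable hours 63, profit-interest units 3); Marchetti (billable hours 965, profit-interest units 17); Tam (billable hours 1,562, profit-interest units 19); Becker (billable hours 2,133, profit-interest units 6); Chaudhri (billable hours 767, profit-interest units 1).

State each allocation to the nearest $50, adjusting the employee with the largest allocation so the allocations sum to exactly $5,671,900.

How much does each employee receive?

Andrade: $217,500 · Marchetti: $1,546,550 · Tam: $1,978,250 · Becker: $1,471,750 · Chaudhri: $457,850

Billable hours total 5,490; profit-interest units total 46.
Composite weights (50% billable hours + 50% profit-interest units): Andrade 0.0383; Marchetti 0.2727; Tam 0.3488; Becker 0.2595; Chaudhri 0.0807.
Raw shares: Andrade 217,496.95; Marchetti 1,546,555.14; Tam 1,978,247.50; Becker 1,471,742.83; Chaudhri 457,857.58.
After rounding ($50): Andrade $217,500; Marchetti $1,546,550; Tam $1,978,250; Becker $1,471,750; Chaudhri $457,850. Sum = $5,671,900.
Rounded total matches; no reconciliation needed.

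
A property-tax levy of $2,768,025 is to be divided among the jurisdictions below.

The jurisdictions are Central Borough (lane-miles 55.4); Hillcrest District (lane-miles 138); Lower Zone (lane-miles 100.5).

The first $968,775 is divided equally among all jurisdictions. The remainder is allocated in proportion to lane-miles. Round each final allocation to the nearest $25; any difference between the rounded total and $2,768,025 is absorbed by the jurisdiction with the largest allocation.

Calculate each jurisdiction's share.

Equal tier: $968,775 ÷ 3 = $322,925 apiece.
Remainder $1,799,250 by lane-miles (total 293.9): Central Borough 339,157.71 → $339,150; Hillcrest District 844,833.28 → $844,825; Lower Zone 615,259.02 → $615,250.
Rounding difference +$25 on remainder applied to Hillcrest District.
Totals: Central Borough $322,925 + $339,150 = $662,075; Hillcrest District $322,925 + $844,850 = $1,167,775; Lower Zone $322,925 + $615,250 = $938,175.

Central Borough: $662,075 | Hillcrest District: $1,167,775 | Lower Zone: $938,175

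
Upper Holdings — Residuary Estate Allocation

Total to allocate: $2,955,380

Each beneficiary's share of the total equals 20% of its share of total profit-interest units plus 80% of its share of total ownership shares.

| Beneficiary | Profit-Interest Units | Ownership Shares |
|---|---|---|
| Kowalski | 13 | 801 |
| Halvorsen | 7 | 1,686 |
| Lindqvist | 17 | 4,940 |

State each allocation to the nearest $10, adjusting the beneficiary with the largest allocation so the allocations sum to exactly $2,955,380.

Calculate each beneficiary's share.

Kowalski: $462,660; Halvorsen: $648,540; Lindqvist: $1,844,180

Totals — profit-interest units 37, ownership shares 7,427.
Combined weights (20% profit-interest units + 80% ownership shares): Kowalski 0.1566; Halvorsen 0.2194; Lindqvist 0.6240.
Raw shares: Kowalski 462,664.92; Halvorsen 648,544.80; Lindqvist 1,844,170.28.
At nearest $10: Kowalski $462,660; Halvorsen $648,540; Lindqvist $1,844,170. Sum = $2,955,370.
Difference $2,955,380 − $2,955,370 = +$10 applied to largest allocation (Lindqvist): Lindqvist becomes $1,844,180.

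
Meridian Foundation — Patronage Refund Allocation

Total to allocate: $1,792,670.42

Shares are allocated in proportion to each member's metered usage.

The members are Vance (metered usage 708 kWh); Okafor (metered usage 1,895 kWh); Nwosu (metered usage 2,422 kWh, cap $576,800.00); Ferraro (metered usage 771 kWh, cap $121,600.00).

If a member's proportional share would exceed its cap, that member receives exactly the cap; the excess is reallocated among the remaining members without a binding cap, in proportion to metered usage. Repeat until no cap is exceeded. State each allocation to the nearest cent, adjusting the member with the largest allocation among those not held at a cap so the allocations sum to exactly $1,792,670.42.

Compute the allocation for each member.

Vance: $297,634.83 · Okafor: $796,635.59 · Nwosu: $576,800.00 · Ferraro: $121,600.00

Combined metered usage = 5,796.
Proportional shares (ignoring caps): Vance 218,980.4447; Okafor 586,112.9134; Nwosu 749,111.0692; Ferraro 238,465.9927.
Capped: Nwosu ($576,800.00), Ferraro ($121,600.00); balance $1,094,270.42 reallocated over remaining metered usage 2,603.
Redistributed shares: Vance 297,634.8280 → $297,634.83; Okafor 796,635.5920 → $796,635.59.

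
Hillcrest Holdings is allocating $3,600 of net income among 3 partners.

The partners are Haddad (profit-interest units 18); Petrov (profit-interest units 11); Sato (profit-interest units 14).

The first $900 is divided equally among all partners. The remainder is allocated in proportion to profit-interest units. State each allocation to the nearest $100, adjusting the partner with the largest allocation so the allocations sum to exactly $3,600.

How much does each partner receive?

Haddad: $1,400 | Petrov: $1,000 | Sato: $1,200

First tranche $900 split equally: $300 each.
Remainder $2,700 by profit-interest units (total 43): Haddad 1,130.23 → $1,100; Petrov 690.70 → $700; Sato 879.07 → $900.
Totals: Haddad $300 + $1,100 = $1,400; Petrov $300 + $700 = $1,000; Sato $300 + $900 = $1,200.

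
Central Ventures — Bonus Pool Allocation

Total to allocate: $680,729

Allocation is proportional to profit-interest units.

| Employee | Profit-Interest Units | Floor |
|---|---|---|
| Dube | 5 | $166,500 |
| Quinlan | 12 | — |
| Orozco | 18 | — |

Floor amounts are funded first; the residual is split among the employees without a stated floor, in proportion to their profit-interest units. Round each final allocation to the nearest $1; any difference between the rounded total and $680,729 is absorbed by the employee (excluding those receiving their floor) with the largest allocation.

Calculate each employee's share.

Dube: $166,500 · Quinlan: $205,692 · Orozco: $308,537

Fund the minimums — Dube $166,500. Residual $514,229.
Residual split over remaining profit-interest units 30: Quinlan 205,691.60 → $205,692; Orozco 308,537.40 → $308,537.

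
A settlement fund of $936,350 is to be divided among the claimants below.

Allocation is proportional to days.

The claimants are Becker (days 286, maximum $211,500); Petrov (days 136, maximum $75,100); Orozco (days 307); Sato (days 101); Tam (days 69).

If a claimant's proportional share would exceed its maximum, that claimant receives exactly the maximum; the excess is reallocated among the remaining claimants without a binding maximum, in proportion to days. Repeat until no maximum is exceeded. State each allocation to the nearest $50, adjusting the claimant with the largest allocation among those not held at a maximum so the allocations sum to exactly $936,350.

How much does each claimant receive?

Becker: $211,500; Petrov: $75,100; Orozco: $418,150; Sato: $137,600; Tam: $94,000

Combined days = 899.
Unconstrained shares: Becker 297,882.20; Petrov 141,650.28; Orozco 319,754.67; Sato 105,196.16; Tam 71,866.69.
Capped: Becker ($211,500), Petrov ($75,100); balance $649,750 reallocated over remaining days 477.
Redistributed shares: Orozco 418,182.91 → $418,200; Sato 137,578.09 → $137,600; Tam 93,988.99 → $94,000.
Rounding difference −$50 applied to Orozco → $418,150.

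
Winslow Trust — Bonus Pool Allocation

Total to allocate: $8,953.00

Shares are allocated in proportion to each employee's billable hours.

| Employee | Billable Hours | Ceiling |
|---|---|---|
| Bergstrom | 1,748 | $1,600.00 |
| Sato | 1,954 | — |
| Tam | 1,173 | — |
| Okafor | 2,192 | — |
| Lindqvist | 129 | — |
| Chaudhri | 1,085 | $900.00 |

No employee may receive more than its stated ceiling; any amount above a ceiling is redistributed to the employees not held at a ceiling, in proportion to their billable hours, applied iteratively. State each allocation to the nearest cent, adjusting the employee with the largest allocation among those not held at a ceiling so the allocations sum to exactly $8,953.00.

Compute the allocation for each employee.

Bergstrom: $1,600.00 | Sato: $2,314.46 | Tam: $1,389.38 | Okafor: $2,596.36 | Lindqvist: $152.80 | Chaudhri: $900.00

Billable hours total: 8,281.
Unconstrained shares: Bergstrom 1,889.8495; Sato 2,112.5664; Tam 1,268.1885; Okafor 2,369.8800; Lindqvist 139.4683; Chaudhri 1,173.0473.
Held at cap: Bergstrom ($1,600.00), Chaudhri ($900.00); balance $6,453.00 reallocated over remaining billable hours 5,448.
Remaining shares: Sato 2,314.4570 → $2,314.46; Tam 1,389.3849 → $1,389.38; Okafor 2,596.3612 → $2,596.36; Lindqvist 152.7968 → $152.80.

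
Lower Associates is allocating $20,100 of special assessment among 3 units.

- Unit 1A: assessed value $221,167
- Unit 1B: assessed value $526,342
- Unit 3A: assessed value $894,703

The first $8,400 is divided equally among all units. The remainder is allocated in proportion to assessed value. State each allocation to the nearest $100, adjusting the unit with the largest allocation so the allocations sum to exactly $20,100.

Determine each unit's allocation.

Unit 1A: $4,400 | Unit 1B: $6,500 | Unit 3A: $9,200

$8,400 shared equally gives $2,800 per unit.
Remainder $11,700 by assessed value (total 1,642,212): Unit 1A 1,575.71 → $1,600; Unit 1B 3,749.94 → $3,700; Unit 3A 6,374.34 → $6,400.
Totals: Unit 1A $2,800 + $1,600 = $4,400; Unit 1B $2,800 + $3,700 = $6,500; Unit 3A $2,800 + $6,400 = $9,200.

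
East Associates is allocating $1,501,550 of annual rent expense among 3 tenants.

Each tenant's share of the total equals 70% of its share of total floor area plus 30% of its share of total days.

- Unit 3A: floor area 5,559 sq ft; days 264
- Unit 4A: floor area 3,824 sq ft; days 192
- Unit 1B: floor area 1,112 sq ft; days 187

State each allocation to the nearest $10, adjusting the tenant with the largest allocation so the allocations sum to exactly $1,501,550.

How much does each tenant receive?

Floor area total 10,495; days total 643.
Blended shares (70% floor area + 30% days): Unit 3A 0.4939; Unit 4A 0.3446; Unit 1B 0.1614.
Pro-rata amounts: Unit 3A 741,689.40; Unit 4A 517,486.51; Unit 1B 242,374.09.
After rounding ($10): Unit 3A $741,690; Unit 4A $517,490; Unit 1B $242,370. Sum = $1,501,550.
Rounded total matches; no reconciliation needed.

Unit 3A: $741,690; Unit 4A: $517,490; Unit 1B: $242,370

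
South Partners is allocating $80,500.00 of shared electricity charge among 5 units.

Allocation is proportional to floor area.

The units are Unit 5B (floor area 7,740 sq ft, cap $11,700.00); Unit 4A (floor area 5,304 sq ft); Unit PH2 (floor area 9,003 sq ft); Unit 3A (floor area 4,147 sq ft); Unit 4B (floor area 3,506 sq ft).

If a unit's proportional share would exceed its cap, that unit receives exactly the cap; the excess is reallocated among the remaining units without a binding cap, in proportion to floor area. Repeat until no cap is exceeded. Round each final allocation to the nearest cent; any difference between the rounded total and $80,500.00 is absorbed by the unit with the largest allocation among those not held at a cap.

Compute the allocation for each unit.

Unit 5B: $11,700.00 · Unit 4A: $16,617.27 · Unit PH2: $28,206.12 · Unit 3A: $12,992.42 · Unit 4B: $10,984.19

Combined floor area = 29,700.
Unconstrained shares: Unit 5B 20,978.7879; Unit 4A 14,376.1616; Unit PH2 24,402.0707; Unit 3A 11,240.1852; Unit 4B 9,502.7946.
Capped: Unit 5B ($11,700.00); remaining pool $68,800.00 reallocated over remaining floor area 21,960.
Remaining shares: Unit 4A 16,617.2678 → $16,617.27; Unit PH2 28,206.1202 → $28,206.12; Unit 3A 12,992.4226 → $12,992.42; Unit 4B 10,984.1894 → $10,984.19.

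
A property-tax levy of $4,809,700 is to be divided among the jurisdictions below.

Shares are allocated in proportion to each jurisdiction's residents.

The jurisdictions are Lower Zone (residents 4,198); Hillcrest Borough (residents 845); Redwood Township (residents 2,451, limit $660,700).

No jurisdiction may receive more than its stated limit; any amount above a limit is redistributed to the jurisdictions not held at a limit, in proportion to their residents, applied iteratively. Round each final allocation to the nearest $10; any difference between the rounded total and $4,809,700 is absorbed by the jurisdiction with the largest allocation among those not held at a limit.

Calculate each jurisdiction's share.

Combined residents = 7,494.
Proportional shares (ignoring caps): Lower Zone 2,694,304.86; Hillcrest Borough 542,326.73; Redwood Township 1,573,068.41.
Held at cap: Redwood Township ($660,700); remaining pool $4,149,000 reallocated over remaining residents 5,043.
Shares after redistribution: Lower Zone 3,453,797.74 → $3,453,800; Hillcrest Borough 695,202.26 → $695,200.

Lower Zone: $3,453,800 · Hillcrest Borough: $695,200 · Redwood Township: $660,700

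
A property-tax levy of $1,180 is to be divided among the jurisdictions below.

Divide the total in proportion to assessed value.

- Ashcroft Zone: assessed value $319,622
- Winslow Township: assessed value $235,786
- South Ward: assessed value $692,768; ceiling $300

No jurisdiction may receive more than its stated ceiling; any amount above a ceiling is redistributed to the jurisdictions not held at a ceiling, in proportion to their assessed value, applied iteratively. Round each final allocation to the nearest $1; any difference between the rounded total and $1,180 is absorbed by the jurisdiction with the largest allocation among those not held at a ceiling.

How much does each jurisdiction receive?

Ashcroft Zone: $506; Winslow Township: $374; South Ward: $300

Sum of assessed value: 1,248,176.
Unconstrained shares: Ashcroft Zone 302.16; Winslow Township 222.91; South Ward 654.93.
Cap binds for South Ward ($300); balance $880 reallocated over remaining assessed value 555,408.
Redistributed shares: Ashcroft Zone 506.42 → $506; Winslow Township 373.58 → $374.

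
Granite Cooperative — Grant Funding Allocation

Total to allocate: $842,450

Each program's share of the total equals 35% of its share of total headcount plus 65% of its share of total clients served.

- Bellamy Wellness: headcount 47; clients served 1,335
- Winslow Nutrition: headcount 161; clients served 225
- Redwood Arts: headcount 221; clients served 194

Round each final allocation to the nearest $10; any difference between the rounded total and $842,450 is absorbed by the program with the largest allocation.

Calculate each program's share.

Headcount total 429; clients served total 1,754.
Blended shares (35% headcount + 65% clients served): Bellamy Wellness 0.5331; Winslow Nutrition 0.2147; Redwood Arts 0.2522.
Pro-rata amounts: Bellamy Wellness 449,085.94; Winslow Nutrition 180,901.67; Redwood Arts 212,462.39.
After rounding ($10): Bellamy Wellness $449,090; Winslow Nutrition $180,900; Redwood Arts $212,460. Sum = $842,450.
No rounding difference to absorb.

Bellamy Wellness: $449,090 · Winslow Nutrition: $180,900 · Redwood Arts: $212,460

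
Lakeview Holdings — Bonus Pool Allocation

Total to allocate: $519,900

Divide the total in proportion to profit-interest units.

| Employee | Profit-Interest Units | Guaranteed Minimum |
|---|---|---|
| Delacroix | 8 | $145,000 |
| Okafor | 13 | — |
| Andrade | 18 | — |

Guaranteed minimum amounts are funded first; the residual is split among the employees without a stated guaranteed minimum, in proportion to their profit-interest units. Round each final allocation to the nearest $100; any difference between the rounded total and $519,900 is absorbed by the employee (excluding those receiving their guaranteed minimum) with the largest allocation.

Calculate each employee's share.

Delacroix: $145,000 · Okafor: $157,200 · Andrade: $217,700

Minimums first: Delacroix $145,000. Balance $374,900.
Balance split over remaining profit-interest units 31: Okafor 157,216.13 → $157,200; Andrade 217,683.87 → $217,700.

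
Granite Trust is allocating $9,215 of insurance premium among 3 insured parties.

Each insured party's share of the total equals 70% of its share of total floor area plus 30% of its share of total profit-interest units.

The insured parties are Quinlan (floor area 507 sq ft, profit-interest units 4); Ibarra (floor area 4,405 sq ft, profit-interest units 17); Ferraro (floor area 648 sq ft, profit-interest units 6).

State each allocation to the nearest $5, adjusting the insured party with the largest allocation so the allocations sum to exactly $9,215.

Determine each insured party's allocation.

Quinlan: $1,000 | Ibarra: $6,850 | Ferraro: $1,365

Totals — floor area 5,560, profit-interest units 27.
Combined weights (70% floor area + 30% profit-interest units): Quinlan 0.1083; Ibarra 0.7435; Ferraro 0.1482.
Raw shares: Quinlan 997.76; Ibarra 6,851.12; Ferraro 1,366.12.
At nearest $5: Quinlan $1,000; Ibarra $6,850; Ferraro $1,365. Sum = $9,215.
No rounding difference to absorb.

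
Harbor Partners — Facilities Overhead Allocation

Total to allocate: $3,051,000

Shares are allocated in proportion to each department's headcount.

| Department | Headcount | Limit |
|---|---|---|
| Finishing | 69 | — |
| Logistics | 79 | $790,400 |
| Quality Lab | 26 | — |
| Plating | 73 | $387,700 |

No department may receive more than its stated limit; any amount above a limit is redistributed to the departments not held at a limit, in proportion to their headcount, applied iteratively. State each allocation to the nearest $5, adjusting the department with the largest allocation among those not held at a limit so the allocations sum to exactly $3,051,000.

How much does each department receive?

Sum of headcount: 247.
Unconstrained shares: Finishing 852,303.64; Logistics 975,825.91; Quality Lab 321,157.89; Plating 901,712.55.
Cap binds for Logistics ($790,400), Plating ($387,700); residual $1,872,900 reallocated over remaining headcount 95.
Redistributed shares: Finishing 1,360,316.84 → $1,360,315; Quality Lab 512,583.16 → $512,585.

Finishing: $1,360,315 · Logistics: $790,400 · Quality Lab: $512,585 · Plating: $387,700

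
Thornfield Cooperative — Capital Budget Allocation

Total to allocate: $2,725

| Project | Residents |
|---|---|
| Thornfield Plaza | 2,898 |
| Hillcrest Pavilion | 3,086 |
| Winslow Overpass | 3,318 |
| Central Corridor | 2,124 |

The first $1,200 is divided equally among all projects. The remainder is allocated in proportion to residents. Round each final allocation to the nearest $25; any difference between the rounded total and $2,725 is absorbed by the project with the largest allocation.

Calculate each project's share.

First tranche $1,200 split equally: $300 each.
Remainder $1,525 by residents (total 11,426): Thornfield Plaza 386.79 → $375; Hillcrest Pavilion 411.88 → $400; Winslow Overpass 442.85 → $450; Central Corridor 283.49 → $275.
Rounding difference +$25 on remainder applied to Winslow Overpass.
Totals: Thornfield Plaza $300 + $375 = $675; Hillcrest Pavilion $300 + $400 = $700; Winslow Overpass $300 + $475 = $775; Central Corridor $300 + $275 = $575.

Thornfield Plaza: $675 | Hillcrest Pavilion: $700 | Winslow Overpass: $775 | Central Corridor: $575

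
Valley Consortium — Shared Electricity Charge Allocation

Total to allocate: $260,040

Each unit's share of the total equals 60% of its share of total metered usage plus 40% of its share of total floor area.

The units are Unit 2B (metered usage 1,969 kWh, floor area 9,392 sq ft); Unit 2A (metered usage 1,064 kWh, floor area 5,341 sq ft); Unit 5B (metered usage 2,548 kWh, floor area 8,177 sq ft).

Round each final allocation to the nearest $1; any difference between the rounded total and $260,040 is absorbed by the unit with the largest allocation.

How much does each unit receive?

Unit 2B: $97,687 | Unit 2A: $53,995 | Unit 5B: $108,358

Totals — metered usage 5,581, floor area 22,910.
Composite weights (60% metered usage + 40% floor area): Unit 2B 0.3757; Unit 2A 0.2076; Unit 5B 0.4167.
Unrounded shares: Unit 2B 97,687.48; Unit 2A 53,994.69; Unit 5B 108,357.82.
Rounded to nearest $1: Unit 2B $97,687; Unit 2A $53,995; Unit 5B $108,358. Sum = $260,040.
Rounded total matches; no reconciliation needed.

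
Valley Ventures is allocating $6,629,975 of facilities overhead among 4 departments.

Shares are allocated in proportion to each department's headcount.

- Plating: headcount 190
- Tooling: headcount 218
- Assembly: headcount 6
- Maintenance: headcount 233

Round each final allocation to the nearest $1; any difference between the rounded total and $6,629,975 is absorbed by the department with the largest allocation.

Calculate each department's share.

Total headcount = 647.
Proportional shares: Plating 190/647 × $6,629,975 = 1,946,978.75; Tooling 218/647 × $6,629,975 = 2,233,901.93; Assembly 6/647 × $6,629,975 = 61,483.54; Maintenance 233/647 × $6,629,975 = 2,387,610.78.
After rounding ($1): Plating $1,946,979; Tooling $2,233,902; Assembly $61,484; Maintenance $2,387,611. Sum = $6,629,976.
Difference $6,629,975 − $6,629,976 = −$1 applied to largest allocation (Maintenance): Maintenance becomes $2,387,610.

Plating: $1,946,979 · Tooling: $2,233,902 · Assembly: $61,484 · Maintenance: $2,387,610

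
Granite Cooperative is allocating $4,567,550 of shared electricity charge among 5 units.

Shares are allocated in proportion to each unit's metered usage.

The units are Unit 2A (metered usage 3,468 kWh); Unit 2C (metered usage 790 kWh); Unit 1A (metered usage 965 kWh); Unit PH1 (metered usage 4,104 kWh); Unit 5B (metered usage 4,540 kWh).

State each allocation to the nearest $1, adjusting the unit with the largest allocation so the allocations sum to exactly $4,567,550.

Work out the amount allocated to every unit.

Unit 2A: $1,142,299 | Unit 2C: $260,212 | Unit 1A: $317,854 | Unit PH1: $1,351,787 | Unit 5B: $1,495,398

Metered usage total: 13,867.
Unrounded shares: Unit 2A 3,468/13,867 × $4,567,550 = 1,142,299.23; Unit 2C 790/13,867 × $4,567,550 = 260,212.34; Unit 1A 965/13,867 × $4,567,550 = 317,854.31; Unit PH1 4,104/13,867 × $4,567,550 = 1,351,786.63; Unit 5B 4,540/13,867 × $4,567,550 = 1,495,397.49.
At nearest $1: Unit 2A $1,142,299; Unit 2C $260,212; Unit 1A $317,854; Unit PH1 $1,351,787; Unit 5B $1,495,397. Sum = $4,567,549.
Difference $4,567,550 − $4,567,549 = +$1 applied to largest allocation (Unit 5B): Unit 5B becomes $1,495,398.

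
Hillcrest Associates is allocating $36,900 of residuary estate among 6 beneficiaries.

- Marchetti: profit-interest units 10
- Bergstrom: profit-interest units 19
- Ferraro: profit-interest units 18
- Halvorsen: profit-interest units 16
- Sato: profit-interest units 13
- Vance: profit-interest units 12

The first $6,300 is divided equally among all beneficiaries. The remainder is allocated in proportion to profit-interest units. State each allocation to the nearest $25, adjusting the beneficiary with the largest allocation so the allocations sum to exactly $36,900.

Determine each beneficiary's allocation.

Marchetti: $4,525 | Bergstrom: $7,650 | Ferraro: $7,300 | Halvorsen: $6,625 | Sato: $5,575 | Vance: $5,225

First tranche $6,300 split equally: $1,050 each.
Remainder $30,600 by profit-interest units (total 88): Marchetti 3,477.27 → $3,475; Bergstrom 6,606.82 → $6,600; Ferraro 6,259.09 → $6,250; Halvorsen 5,563.64 → $5,575; Sato 4,520.45 → $4,525; Vance 4,172.73 → $4,175.
Totals: Marchetti $1,050 + $3,475 = $4,525; Bergstrom $1,050 + $6,600 = $7,650; Ferraro $1,050 + $6,250 = $7,300; Halvorsen $1,050 + $5,575 = $6,625; Sato $1,050 + $4,525 = $5,575; Vance $1,050 + $4,175 = $5,225.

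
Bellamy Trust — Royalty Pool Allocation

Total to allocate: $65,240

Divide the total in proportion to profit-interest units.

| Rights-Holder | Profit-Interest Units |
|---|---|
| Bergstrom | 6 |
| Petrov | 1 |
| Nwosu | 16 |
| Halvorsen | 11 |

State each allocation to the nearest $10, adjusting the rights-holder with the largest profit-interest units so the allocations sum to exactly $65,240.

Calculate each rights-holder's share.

Bergstrom: $11,510; Petrov: $1,920; Nwosu: $30,700; Halvorsen: $21,110

Sum of profit-interest units: 6 + 1 + 16 + 11 = 34.
Raw shares: Bergstrom 11,512.94; Petrov 1,918.82; Nwosu 30,701.18; Halvorsen 21,107.06.
At nearest $10: Bergstrom $11,510; Petrov $1,920; Nwosu $30,700; Halvorsen $21,110. Sum = $65,240.
No rounding difference to absorb.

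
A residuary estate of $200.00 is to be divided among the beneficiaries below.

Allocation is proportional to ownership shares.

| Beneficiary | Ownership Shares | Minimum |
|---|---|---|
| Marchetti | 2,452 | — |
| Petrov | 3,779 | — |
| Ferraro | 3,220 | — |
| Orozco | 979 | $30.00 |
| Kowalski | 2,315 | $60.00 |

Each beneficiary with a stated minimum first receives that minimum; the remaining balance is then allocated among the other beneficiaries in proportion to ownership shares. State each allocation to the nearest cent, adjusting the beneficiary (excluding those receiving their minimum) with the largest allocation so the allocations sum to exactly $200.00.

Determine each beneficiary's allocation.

Minimums first: Orozco $30.00; Kowalski $60.00. Residual $110.00.
Residual split over remaining ownership shares 9,451: Marchetti 28.5388 → $28.54; Petrov 43.9837 → $43.98; Ferraro 37.4775 → $37.48.

Marchetti: $28.54 | Petrov: $43.98 | Ferraro: $37.48 | Orozco: $30.00 | Kowalski: $60.00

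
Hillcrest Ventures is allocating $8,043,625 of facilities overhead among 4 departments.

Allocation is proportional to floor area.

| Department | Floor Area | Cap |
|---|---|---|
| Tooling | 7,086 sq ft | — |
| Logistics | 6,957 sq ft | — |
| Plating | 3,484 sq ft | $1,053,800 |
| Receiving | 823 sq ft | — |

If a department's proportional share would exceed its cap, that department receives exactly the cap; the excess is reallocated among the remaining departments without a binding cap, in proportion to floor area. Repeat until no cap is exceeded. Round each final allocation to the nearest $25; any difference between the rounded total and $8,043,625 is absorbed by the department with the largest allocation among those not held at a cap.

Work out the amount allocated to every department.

Total floor area = 18,350.
Proportional shares (ignoring caps): Tooling 3,106,110.45; Logistics 3,049,563.99; Plating 1,527,192.89; Receiving 360,757.68.
Held at cap: Plating ($1,053,800); remaining pool $6,989,825 reallocated over remaining floor area 14,866.
Remaining shares: Tooling 3,331,757.03 → $3,331,750; Logistics 3,271,102.69 → $3,271,100; Receiving 386,965.29 → $386,975.

Tooling: $3,331,750 · Logistics: $3,271,100 · Plating: $1,053,800 · Receiving: $386,975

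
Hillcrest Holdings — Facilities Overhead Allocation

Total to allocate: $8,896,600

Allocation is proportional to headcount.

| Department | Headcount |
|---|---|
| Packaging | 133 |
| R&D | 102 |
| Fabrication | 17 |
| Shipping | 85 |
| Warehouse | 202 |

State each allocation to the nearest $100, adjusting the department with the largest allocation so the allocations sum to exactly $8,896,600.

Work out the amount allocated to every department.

Total headcount = 539.
Pro-rata amounts: Packaging 133/539 × $8,896,600 = 2,195,264.94; R&D 102/539 × $8,896,600 = 1,683,586.64; Fabrication 17/539 × $8,896,600 = 280,597.77; Shipping 85/539 × $8,896,600 = 1,402,988.87; Warehouse 202/539 × $8,896,600 = 3,334,161.78.
After rounding ($100): Packaging $2,195,300; R&D $1,683,600; Fabrication $280,600; Shipping $1,403,000; Warehouse $3,334,200. Sum = $8,896,700.
Difference $8,896,600 − $8,896,700 = −$100 applied to largest allocation (Warehouse): Warehouse becomes $3,334,100.

Packaging: $2,195,300; R&D: $1,683,600; Fabrication: $280,600; Shipping: $1,403,000; Warehouse: $3,334,100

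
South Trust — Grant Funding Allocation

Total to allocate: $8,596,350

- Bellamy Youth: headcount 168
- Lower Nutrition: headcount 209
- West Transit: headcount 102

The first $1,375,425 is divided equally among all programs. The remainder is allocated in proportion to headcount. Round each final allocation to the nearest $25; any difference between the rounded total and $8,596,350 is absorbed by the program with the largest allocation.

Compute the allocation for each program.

Equal tier: $1,375,425 ÷ 3 = $458,475 apiece.
Remainder $7,220,925 by headcount (total 479): Bellamy Youth 2,532,600.00 → $2,532,600; Lower Nutrition 3,150,675.00 → $3,150,675; West Transit 1,537,650.00 → $1,537,650.
Totals: Bellamy Youth $458,475 + $2,532,600 = $2,991,075; Lower Nutrition $458,475 + $3,150,675 = $3,609,150; West Transit $458,475 + $1,537,650 = $1,996,125.

Bellamy Youth: $2,991,075 | Lower Nutrition: $3,609,150 | West Transit: $1,996,125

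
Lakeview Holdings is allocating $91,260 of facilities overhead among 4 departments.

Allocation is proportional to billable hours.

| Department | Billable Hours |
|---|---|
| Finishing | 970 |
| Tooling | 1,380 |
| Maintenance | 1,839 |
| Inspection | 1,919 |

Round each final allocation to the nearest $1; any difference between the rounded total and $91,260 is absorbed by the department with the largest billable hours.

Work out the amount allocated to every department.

Finishing: $14,493; Tooling: $20,619; Maintenance: $27,477; Inspection: $28,671

Total billable hours = 6,108.
Unrounded shares: Finishing 970/6,108 × $91,260 = 14,492.83; Tooling 1,380/6,108 × $91,260 = 20,618.66; Maintenance 1,839/6,108 × $91,260 = 27,476.61; Inspection 1,919/6,108 × $91,260 = 28,671.90.
Rounded to nearest $1: Finishing $14,493; Tooling $20,619; Maintenance $27,477; Inspection $28,672. Sum = $91,261.
Difference $91,260 − $91,261 = −$1 applied to largest billable hours (Inspection): Inspection becomes $28,671.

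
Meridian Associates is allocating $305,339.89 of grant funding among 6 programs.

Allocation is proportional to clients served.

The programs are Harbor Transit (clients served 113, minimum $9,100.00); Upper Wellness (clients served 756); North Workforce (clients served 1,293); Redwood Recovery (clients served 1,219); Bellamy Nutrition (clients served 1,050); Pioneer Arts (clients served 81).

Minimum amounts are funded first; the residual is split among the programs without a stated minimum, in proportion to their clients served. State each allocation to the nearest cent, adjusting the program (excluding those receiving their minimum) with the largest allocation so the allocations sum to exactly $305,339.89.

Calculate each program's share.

Harbor Transit: $9,100.00 · Upper Wellness: $50,910.97 · North Workforce: $87,073.92 · Redwood Recovery: $82,090.57 · Bellamy Nutrition: $70,709.68 · Pioneer Arts: $5,454.75

Guaranteed amounts: Harbor Transit $9,100.00. Balance $296,239.89.
Balance split over remaining clients served 4,399: Upper Wellness 50,910.9700 → $50,910.97; North Workforce 87,073.9208 → $87,073.92; Redwood Recovery 82,090.5719 → $82,090.57; Bellamy Nutrition 70,709.6805 → $70,709.68; Pioneer Arts 5,454.7468 → $5,454.75.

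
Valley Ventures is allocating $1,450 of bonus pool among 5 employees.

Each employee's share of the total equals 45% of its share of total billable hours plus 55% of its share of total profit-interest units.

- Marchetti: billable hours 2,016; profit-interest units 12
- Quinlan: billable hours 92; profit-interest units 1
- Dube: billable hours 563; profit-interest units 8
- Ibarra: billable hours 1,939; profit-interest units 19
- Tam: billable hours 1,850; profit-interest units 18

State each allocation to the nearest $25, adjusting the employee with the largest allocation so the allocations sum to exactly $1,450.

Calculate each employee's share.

Totals — billable hours 6,460, profit-interest units 58.
Combined weights (45% billable hours + 55% profit-interest units): Marchetti 0.2542; Quinlan 0.0159; Dube 0.1151; Ibarra 0.3152; Tam 0.2996.
Proportional shares: Marchetti 368.63; Quinlan 23.04; Dube 166.87; Ibarra 457.10; Tam 434.36.
After rounding ($25): Marchetti $375; Quinlan $25; Dube $175; Ibarra $450; Tam $425. Sum = $1,450.
No rounding difference to absorb.

Marchetti: $375 | Quinlan: $25 | Dube: $175 | Ibarra: $450 | Tam: $425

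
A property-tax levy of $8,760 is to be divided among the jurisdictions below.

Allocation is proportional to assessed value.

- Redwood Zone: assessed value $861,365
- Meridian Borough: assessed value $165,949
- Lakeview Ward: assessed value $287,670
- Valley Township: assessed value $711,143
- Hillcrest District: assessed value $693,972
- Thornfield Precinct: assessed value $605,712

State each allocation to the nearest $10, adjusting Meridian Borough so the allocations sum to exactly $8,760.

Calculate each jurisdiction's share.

Sum of assessed value: 3,325,811.
Pro-rata amounts: Redwood Zone 861,365/3,325,811 × $8,760 = 2,268.79; Meridian Borough 165,949/3,325,811 × $8,760 = 437.10; Lakeview Ward 287,670/3,325,811 × $8,760 = 757.71; Valley Township 711,143/3,325,811 × $8,760 = 1,873.11; Hillcrest District 693,972/3,325,811 × $8,760 = 1,827.88; Thornfield Precinct 605,712/3,325,811 × $8,760 = 1,595.41.
At nearest $10: Redwood Zone $2,270; Meridian Borough $440; Lakeview Ward $760; Valley Township $1,870; Hillcrest District $1,830; Thornfield Precinct $1,600. Sum = $8,770.
Difference $8,760 − $8,770 = −$10 applied to Meridian Borough: Meridian Borough becomes $430.

Redwood Zone: $2,270 · Meridian Borough: $430 · Lakeview Ward: $760 · Valley Township: $1,870 · Hillcrest District: $1,830 · Thornfield Precinct: $1,600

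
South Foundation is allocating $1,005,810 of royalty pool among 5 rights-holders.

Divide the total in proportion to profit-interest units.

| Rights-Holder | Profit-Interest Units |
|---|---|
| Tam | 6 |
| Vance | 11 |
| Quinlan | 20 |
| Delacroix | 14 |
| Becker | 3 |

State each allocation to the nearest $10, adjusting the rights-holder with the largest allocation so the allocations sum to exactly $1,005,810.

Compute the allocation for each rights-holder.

Combined profit-interest units = 54.
Raw shares: Tam 6/54 × $1,005,810 = 111,756.67; Vance 11/54 × $1,005,810 = 204,887.22; Quinlan 20/54 × $1,005,810 = 372,522.22; Delacroix 14/54 × $1,005,810 = 260,765.56; Becker 3/54 × $1,005,810 = 55,878.33.
At nearest $10: Tam $111,760; Vance $204,890; Quinlan $372,520; Delacroix $260,770; Becker $55,880. Sum = $1,005,820.
Difference $1,005,810 − $1,005,820 = −$10 applied to largest allocation (Quinlan): Quinlan becomes $372,510.

Tam: $111,760; Vance: $204,890; Quinlan: $372,510; Delacroix: $260,770; Becker: $55,880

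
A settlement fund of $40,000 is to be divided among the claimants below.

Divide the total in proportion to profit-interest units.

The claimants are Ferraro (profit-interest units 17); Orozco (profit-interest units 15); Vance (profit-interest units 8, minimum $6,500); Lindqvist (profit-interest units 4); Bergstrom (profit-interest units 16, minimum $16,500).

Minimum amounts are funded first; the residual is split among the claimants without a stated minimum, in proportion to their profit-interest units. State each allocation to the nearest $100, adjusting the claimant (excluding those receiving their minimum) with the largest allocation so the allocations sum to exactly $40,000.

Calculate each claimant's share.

Fund the minimums — Vance $6,500; Bergstrom $16,500. Residual $17,000.
Residual split over remaining profit-interest units 36: Ferraro 8,027.78 → $8,000; Orozco 7,083.33 → $7,100; Lindqvist 1,888.89 → $1,900.

Ferraro: $8,000 · Orozco: $7,100 · Vance: $6,500 · Lindqvist: $1,900 · Bergstrom: $16,500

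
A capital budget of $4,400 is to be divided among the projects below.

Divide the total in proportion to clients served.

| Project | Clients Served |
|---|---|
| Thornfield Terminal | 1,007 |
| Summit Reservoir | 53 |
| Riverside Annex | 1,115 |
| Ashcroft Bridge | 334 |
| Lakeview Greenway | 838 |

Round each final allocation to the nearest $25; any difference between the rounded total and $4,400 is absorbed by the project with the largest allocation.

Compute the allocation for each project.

Thornfield Terminal: $1,325 · Summit Reservoir: $75 · Riverside Annex: $1,450 · Ashcroft Bridge: $450 · Lakeview Greenway: $1,100

Total clients served = 3,347.
Proportional shares: Thornfield Terminal 1,007/3,347 × $4,400 = 1,323.81; Summit Reservoir 53/3,347 × $4,400 = 69.67; Riverside Annex 1,115/3,347 × $4,400 = 1,465.79; Ashcroft Bridge 334/3,347 × $4,400 = 439.08; Lakeview Greenway 838/3,347 × $4,400 = 1,101.64.
At nearest $25: Thornfield Terminal $1,325; Summit Reservoir $75; Riverside Annex $1,475; Ashcroft Bridge $450; Lakeview Greenway $1,100. Sum = $4,425.
Difference $4,400 − $4,425 = −$25 applied to largest allocation (Riverside Annex): Riverside Annex becomes $1,450.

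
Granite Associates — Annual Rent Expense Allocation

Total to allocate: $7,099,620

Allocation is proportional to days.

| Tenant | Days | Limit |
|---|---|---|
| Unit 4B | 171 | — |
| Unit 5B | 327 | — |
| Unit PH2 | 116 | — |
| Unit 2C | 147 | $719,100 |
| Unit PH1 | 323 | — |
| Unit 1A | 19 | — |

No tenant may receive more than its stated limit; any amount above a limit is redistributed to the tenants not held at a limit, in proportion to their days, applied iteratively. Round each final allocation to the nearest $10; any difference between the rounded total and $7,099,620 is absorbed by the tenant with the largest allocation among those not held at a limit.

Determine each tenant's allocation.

Total days = 1,103.
Proportional shares (ignoring caps): Unit 4B 1,100,666.38; Unit 5B 2,104,783.08; Unit PH2 746,650.88; Unit 2C 946,186.89; Unit PH1 2,079,036.50; Unit 1A 122,296.26.
Capped: Unit 2C ($719,100); balance $6,380,520 reallocated over remaining days 956.
Redistributed shares: Unit 4B 1,141,285.48 → $1,141,290; Unit 5B 2,182,458.20 → $2,182,460; Unit PH2 774,205.36 → $774,210; Unit PH1 2,155,761.46 → $2,155,760; Unit 1A 126,809.50 → $126,810.
Rounding difference −$10 applied to Unit 5B → $2,182,450.

Unit 4B: $1,141,290 · Unit 5B: $2,182,450 · Unit PH2: $774,210 · Unit 2C: $719,100 · Unit PH1: $2,155,760 · Unit 1A: $126,810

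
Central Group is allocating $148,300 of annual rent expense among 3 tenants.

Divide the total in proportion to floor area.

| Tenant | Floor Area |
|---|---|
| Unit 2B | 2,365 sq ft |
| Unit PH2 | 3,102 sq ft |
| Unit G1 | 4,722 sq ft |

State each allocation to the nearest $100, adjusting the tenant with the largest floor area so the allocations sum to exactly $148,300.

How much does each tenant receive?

Unit 2B: $34,400 | Unit PH2: $45,100 | Unit G1: $68,800

Floor area total: 10,189.
Proportional shares: Unit 2B 2,365/10,189 × $148,300 = 34,422.37; Unit PH2 3,102/10,189 × $148,300 = 45,149.34; Unit G1 4,722/10,189 × $148,300 = 68,728.30.
After rounding ($100): Unit 2B $34,400; Unit PH2 $45,100; Unit G1 $68,700. Sum = $148,200.
Difference $148,300 − $148,200 = +$100 applied to largest floor area (Unit G1): Unit G1 becomes $68,800.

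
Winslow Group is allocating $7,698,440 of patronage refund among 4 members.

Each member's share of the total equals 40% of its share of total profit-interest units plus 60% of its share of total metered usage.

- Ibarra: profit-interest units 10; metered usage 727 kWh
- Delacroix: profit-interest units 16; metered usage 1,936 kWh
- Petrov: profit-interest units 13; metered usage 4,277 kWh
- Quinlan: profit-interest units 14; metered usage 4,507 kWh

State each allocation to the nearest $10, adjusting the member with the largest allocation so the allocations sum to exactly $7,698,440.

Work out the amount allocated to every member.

Ibarra: $874,370 · Delacroix: $1,710,830 · Petrov: $2,481,160 · Quinlan: $2,632,080

Totals — profit-interest units 53, metered usage 11,447.
Composite weights (40% profit-interest units + 60% metered usage): Ibarra 0.1136; Delacroix 0.2222; Petrov 0.3223; Quinlan 0.3419.
Unrounded shares: Ibarra 874,371.51; Delacroix 1,710,832.68; Petrov 2,481,162.68; Quinlan 2,632,073.12.
After rounding ($10): Ibarra $874,370; Delacroix $1,710,830; Petrov $2,481,160; Quinlan $2,632,070. Sum = $7,698,430.
Difference $7,698,440 − $7,698,430 = +$10 applied to largest allocation (Quinlan): Quinlan becomes $2,632,080.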